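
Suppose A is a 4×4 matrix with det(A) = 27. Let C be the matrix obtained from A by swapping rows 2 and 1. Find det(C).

Swapping two rows multiplies the determinant by −1.
det(C) = (-1)·(27) = -27

det(C) = -27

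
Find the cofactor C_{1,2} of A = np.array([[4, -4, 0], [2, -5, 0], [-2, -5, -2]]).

Delete row 1 and column 2; the remaining 2×2 submatrix is [2 0; -2 -2].
Its determinant is 2·(-2) − 0·(-2) = -4.
The cofactor carries sign (−1)^(1+2) = −1, so C_{1,2} = −(-4) = 4.

The cofactor is 4.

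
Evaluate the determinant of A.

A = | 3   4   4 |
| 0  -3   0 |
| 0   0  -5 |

45

A is upper triangular, so det(A) is the product of the diagonal entries:
det = (3) · (-3) · (-5) = 45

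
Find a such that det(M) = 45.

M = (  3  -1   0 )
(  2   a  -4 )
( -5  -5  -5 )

Expanding along the column containing a, det(M) is linear in a: det(M) = (-15)·a + (-90).
Set (-15)·a + (-90) = 45  ⇒  (-15)·a = 135  ⇒  a = -9.

a = -9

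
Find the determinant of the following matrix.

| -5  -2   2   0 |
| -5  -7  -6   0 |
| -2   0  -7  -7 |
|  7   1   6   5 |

909

Expand along column 4 (it has 2 zeros):
  − (-7) · M_34   where M_34 = det([-5 -2 2; -5 -7 -6; 7 1 6]) = 292
  + (5) · M_44   where M_44 = det([-5 -2 2; -5 -7 -6; -2 0 -7]) = -227
det = (-1)·(-7)·(292) + (+1)·(5)·(-227) = 909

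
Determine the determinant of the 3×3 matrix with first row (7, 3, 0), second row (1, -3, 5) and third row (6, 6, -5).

0

Expand along column 3:
  − 5 · |7 3; 6 6| = −5·(42 − 18) = -120
  + (-5) · |7 3; 1 -3| = (-5)·(-21 − 3) = 120
Sum: (-120) + (120) = 0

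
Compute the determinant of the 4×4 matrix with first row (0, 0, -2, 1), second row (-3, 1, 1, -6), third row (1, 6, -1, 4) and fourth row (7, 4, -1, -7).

-836

Expand along row 1 (it has 2 zeros):
  + (-2) · M_13   where M_13 = det([-3 1 -6; 1 6 4; 7 4 -7]) = 437
  − (1) · M_14   where M_14 = det([-3 1 1; 1 6 -1; 7 4 -1]) = -38
det = (+1)·(-2)·(437) + (-1)·(1)·(-38) = -836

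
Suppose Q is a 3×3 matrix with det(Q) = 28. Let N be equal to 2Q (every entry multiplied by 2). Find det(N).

The determinant is 224.

For a 3×3 matrix, det(2Q) = 2^3·det(Q) = 8·det(Q).
det(N) = (8)·(28) = 224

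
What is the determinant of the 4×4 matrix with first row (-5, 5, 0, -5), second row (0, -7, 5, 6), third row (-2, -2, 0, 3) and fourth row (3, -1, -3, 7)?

Expand along column 3 (it has 2 zeros):
  − (5) · M_23   where M_23 = det([-5 5 -5; -2 -2 3; 3 -1 7]) = 130
  − (-3) · M_43   where M_43 = det([-5 5 -5; 0 -7 6; -2 -2 3]) = 55
det = (-1)·(5)·(130) + (-1)·(-3)·(55) = -485

The determinant is -485.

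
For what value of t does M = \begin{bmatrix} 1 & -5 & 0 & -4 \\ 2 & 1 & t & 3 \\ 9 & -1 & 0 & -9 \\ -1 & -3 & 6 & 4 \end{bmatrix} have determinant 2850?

Expanding along the column containing t, det(M) is linear in t: det(M) = (-216)·t + (1122).
Set (-216)·t + (1122) = 2850  ⇒  (-216)·t = 1728  ⇒  t = -8.

t = -8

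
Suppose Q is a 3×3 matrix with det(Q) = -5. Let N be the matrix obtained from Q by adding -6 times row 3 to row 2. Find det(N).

Adding a multiple of one row to another leaves the determinant unchanged.
det(N) = (1)·(-5) = -5

det(N) = -5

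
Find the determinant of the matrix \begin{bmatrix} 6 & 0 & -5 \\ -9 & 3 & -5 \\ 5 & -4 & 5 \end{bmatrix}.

-135

Expand along row 1:
  + 6 · |3 -5; -4 5| = 6·(15 − 20) = -30
  + (-5) · |-9 3; 5 -4| = (-5)·(36 − 15) = -105
Sum: (-30) + (-105) = -135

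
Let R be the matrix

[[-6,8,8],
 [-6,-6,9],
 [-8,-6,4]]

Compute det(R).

det(R) = -660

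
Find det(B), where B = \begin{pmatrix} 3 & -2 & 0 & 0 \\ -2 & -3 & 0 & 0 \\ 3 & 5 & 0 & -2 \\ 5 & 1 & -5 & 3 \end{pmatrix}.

B is block lower-triangular with a 2×2 block and a 2×2 block on the diagonal, so its determinant equals the product of the determinants of the diagonal blocks.
det of the 2×2 block = -13
det of the 2×2 block = -10
det = (-13)·(-10) = 130

|B| = 130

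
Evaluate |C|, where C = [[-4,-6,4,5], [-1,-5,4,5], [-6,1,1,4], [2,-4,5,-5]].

Expand along row 1:
  + (-4) · M_11   where M_11 = det([-5 4 5; 1 1 4; -4 5 -5]) = 126
  − (-6) · M_12   where M_12 = det([-1 4 5; -6 1 4; 2 5 -5]) = -223
  + (4) · M_13   where M_13 = det([-1 -5 5; -6 1 4; 2 -4 -5]) = 209
  − (5) · M_14   where M_14 = det([-1 -5 4; -6 1 1; 2 -4 5]) = -81
det = (+1)·(-4)·(126) + (-1)·(-6)·(-223) + (+1)·(4)·(209) + (-1)·(5)·(-81) = -601

-601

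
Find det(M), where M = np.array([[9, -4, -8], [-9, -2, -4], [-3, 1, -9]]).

det(M) = 594

Expand along row 1:
  + 9 · |-2 -4; 1 -9| = 9·(18 − (-4)) = 198
  − (-4) · |-9 -4; -3 -9| = −(-4)·(81 − 12) = 276
  + (-8) · |-9 -2; -3 1| = (-8)·(-9 − 6) = 120
Sum: (198) + (276) + (120) = 594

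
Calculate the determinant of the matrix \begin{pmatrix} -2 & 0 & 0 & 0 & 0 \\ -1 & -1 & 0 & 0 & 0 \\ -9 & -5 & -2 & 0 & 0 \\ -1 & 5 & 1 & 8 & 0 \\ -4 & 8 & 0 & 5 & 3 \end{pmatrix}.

The matrix is lower triangular, so the determinant is the product of the diagonal entries:
det = (-2) · (-1) · (-2) · (8) · (3) = -96

The determinant is -96.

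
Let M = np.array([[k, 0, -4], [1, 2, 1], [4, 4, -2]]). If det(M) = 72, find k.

-7

Expanding along the row containing k, det(M) is linear in k: det(M) = (-8)·k + (16).
Set (-8)·k + (16) = 72  ⇒  (-8)·k = 56  ⇒  k = -7.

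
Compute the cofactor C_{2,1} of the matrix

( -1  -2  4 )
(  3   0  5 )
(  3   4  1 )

18

Delete row 2 and column 1; the remaining 2×2 submatrix is [-2 4; 4 1].
Its determinant is (-2)·1 − 4·4 = -18.
The cofactor carries sign (−1)^(2+1) = −1, so C_{2,1} = −(-18) = 18.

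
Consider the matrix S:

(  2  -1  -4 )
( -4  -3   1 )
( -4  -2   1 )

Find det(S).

Expand along column 1:
  + 2 · |-3 1; -2 1| = 2·(-3 − (-2)) = -2
  − (-4) · |-1 -4; -2 1| = −(-4)·(-1 − 8) = -36
  + (-4) · |-1 -4; -3 1| = (-4)·(-1 − 12) = 52
Sum: (-2) + (-36) + (52) = 14

14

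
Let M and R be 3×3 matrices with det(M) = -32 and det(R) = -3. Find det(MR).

|MR| = 96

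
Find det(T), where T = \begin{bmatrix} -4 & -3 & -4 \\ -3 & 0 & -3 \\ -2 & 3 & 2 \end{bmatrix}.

The determinant is -36.

Expand along row 2:
  − (-3) · |-3 -4; 3 2| = −(-3)·(-6 − (-12)) = 18
  − (-3) · |-4 -3; -2 3| = −(-3)·(-12 − 6) = -54
Sum: (18) + (-54) = -36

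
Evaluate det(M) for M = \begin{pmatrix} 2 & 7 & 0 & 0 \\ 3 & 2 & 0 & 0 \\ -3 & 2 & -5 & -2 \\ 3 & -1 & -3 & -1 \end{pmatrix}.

M is block lower-triangular with a 2×2 block and a 2×2 block on the diagonal, so its determinant equals the product of the determinants of the diagonal blocks.
det of the 2×2 block = -17
det of the 2×2 block = -1
det = (-17)·(-1) = 17

|M| = 17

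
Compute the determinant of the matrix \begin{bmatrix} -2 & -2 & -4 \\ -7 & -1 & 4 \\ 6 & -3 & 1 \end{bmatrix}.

-192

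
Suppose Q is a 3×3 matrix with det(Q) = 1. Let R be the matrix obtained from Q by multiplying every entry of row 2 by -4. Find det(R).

-4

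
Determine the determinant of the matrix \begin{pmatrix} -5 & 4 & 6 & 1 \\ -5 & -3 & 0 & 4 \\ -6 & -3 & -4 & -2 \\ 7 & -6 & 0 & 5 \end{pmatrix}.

Expand along column 3 (it has 2 zeros):
  + (6) · M_13   where M_13 = det([-5 -3 4; -6 -3 -2; 7 -6 5]) = 315
  + (-4) · M_33   where M_33 = det([-5 4 1; -5 -3 4; 7 -6 5]) = 218
det = (+1)·(6)·(315) + (+1)·(-4)·(218) = 1018

1018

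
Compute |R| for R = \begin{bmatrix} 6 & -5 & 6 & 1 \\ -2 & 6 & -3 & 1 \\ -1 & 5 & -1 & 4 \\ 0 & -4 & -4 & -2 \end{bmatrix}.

Expand along row 4 (it has 1 zero):
  + (-4) · M_42   where M_42 = det([6 6 1; -2 -3 1; -1 -1 4]) = -25
  − (-4) · M_43   where M_43 = det([6 -5 1; -2 6 1; -1 5 4]) = 75
  + (-2) · M_44   where M_44 = det([6 -5 6; -2 6 -3; -1 5 -1]) = 25
det = (+1)·(-4)·(-25) + (-1)·(-4)·(75) + (+1)·(-2)·(25) = 350

|R| = 350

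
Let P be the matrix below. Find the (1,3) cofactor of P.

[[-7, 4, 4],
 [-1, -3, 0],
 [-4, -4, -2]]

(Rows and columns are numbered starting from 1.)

Delete row 1 and column 3; the remaining 2×2 submatrix is [-1 -3; -4 -4].
Its determinant is (-1)·(-4) − (-3)·(-4) = -8.
The cofactor carries sign (−1)^(1+3) = +1, so C_{1,3} = +(-8) = -8.

The cofactor is -8.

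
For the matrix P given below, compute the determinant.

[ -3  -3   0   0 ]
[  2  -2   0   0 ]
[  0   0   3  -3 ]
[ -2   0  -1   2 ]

P is block lower-triangular with a 2×2 block and a 2×2 block on the diagonal, so its determinant equals the product of the determinants of the diagonal blocks.
det of the 2×2 block = 12
det of the 2×2 block = 3
det = (12)·(3) = 36

36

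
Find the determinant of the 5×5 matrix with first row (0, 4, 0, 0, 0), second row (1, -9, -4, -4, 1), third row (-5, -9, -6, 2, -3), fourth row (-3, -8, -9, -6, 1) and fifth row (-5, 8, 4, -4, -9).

Expand along row 1 (it has 4 zeros):
  − (4) · M_12   where M_12 = det([1 -4 -4 1; -5 -6 2 -3; -3 -9 -6 1; -5 4 -4 -9]) = -1272
det = (-1)·(4)·(-1272) = 5088

The determinant is 5088.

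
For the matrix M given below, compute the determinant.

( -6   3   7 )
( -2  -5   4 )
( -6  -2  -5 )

|M| = -482

Expand along row 1:
  + (-6) · |-5 4; -2 -5| = (-6)·(25 − (-8)) = -198
  − 3 · |-2 4; -6 -5| = −3·(10 − (-24)) = -102
  + 7 · |-2 -5; -6 -2| = 7·(4 − 30) = -182
Sum: (-198) + (-102) + (-182) = -482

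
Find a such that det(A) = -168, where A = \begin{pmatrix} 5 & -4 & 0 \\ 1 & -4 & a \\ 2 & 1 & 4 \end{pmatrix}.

a = 8

Expanding along the row containing a, det(A) is linear in a: det(A) = (-13)·a + (-64).
Set (-13)·a + (-64) = -168  ⇒  (-13)·a = -104  ⇒  a = 8.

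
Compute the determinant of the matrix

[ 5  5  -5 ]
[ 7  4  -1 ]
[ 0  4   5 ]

Expand along column 1:
  + 5 · |4 -1; 4 5| = 5·(20 − (-4)) = 120
  − 7 · |5 -5; 4 5| = −7·(25 − (-20)) = -315
Sum: (120) + (-315) = -195

-195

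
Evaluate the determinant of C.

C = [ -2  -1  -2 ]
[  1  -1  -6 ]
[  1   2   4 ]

Expand along row 1:
  + (-2) · |-1 -6; 2 4| = (-2)·(-4 − (-12)) = -16
  − (-1) · |1 -6; 1 4| = −(-1)·(4 − (-6)) = 10
  + (-2) · |1 -1; 1 2| = (-2)·(2 − (-1)) = -6
Sum: (-16) + (10) + (-6) = -12

-12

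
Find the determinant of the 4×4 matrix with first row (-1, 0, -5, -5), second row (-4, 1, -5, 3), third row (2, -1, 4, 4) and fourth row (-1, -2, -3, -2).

103

Expand along row 1 (it has 1 zero):
  + (-1) · M_11   where M_11 = det([1 -5 3; -1 4 4; -2 -3 -2]) = 87
  + (-5) · M_13   where M_13 = det([-4 1 3; 2 -1 4; -1 -2 -2]) = -55
  − (-5) · M_14   where M_14 = det([-4 1 -5; 2 -1 4; -1 -2 -3]) = -17
det = (+1)·(-1)·(87) + (+1)·(-5)·(-55) + (-1)·(-5)·(-17) = 103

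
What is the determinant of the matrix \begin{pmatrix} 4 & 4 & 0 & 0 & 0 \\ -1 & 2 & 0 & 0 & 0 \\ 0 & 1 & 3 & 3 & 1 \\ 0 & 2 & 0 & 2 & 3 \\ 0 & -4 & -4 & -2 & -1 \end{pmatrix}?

-192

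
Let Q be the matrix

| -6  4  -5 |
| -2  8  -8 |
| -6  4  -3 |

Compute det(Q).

Expand along column 1:
  + (-6) · |8 -8; 4 -3| = (-6)·(-24 − (-32)) = -48
  − (-2) · |4 -5; 4 -3| = −(-2)·(-12 − (-20)) = 16
  + (-6) · |4 -5; 8 -8| = (-6)·(-32 − (-40)) = -48
Sum: (-48) + (16) + (-48) = -80

-80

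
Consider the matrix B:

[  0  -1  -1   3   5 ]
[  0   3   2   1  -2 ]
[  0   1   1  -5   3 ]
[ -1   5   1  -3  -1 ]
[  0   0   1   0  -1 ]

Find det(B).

Expand along column 1 (it has 4 zeros):
  − (-1) · M_41   where M_41 = det([-1 -1 3 5; 3 2 1 -2; 1 1 -5 3; 0 1 0 -1]) = -104
det = (-1)·(-1)·(-104) = -104

det(B) = -104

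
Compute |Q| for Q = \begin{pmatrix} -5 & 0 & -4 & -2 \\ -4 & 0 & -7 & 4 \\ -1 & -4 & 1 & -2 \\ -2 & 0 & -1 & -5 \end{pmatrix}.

Expand along column 2 (it has 3 zeros):
  − (-4) · M_32   where M_32 = det([-5 -4 -2; -4 -7 4; -2 -1 -5]) = -63
det = (-1)·(-4)·(-63) = -252

-252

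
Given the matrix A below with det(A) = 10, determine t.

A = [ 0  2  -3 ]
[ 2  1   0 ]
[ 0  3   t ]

t = -7

Expanding along the row containing t, det(A) is linear in t: det(A) = (-4)·t + (-18).
Set (-4)·t + (-18) = 10  ⇒  (-4)·t = 28  ⇒  t = -7.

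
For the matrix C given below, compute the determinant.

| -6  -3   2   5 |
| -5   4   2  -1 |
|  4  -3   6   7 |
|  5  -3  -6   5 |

-2424

Expand along row 1:
  + (-6) · M_11   where M_11 = det([4 2 -1; -3 6 7; -3 -6 5]) = 240
  − (-3) · M_12   where M_12 = det([-5 2 -1; 4 6 7; 5 -6 5]) = -276
  + (2) · M_13   where M_13 = det([-5 4 -1; 4 -3 7; 5 -3 5]) = 27
  − (5) · M_14   where M_14 = det([-5 4 2; 4 -3 6; 5 -3 -6]) = 42
det = (+1)·(-6)·(240) + (-1)·(-3)·(-276) + (+1)·(2)·(27) + (-1)·(5)·(42) = -2424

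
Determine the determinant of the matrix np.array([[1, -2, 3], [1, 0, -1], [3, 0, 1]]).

8

Expand along column 2:
  − (-2) · |1 -1; 3 1| = −(-2)·(1 − (-3)) = 8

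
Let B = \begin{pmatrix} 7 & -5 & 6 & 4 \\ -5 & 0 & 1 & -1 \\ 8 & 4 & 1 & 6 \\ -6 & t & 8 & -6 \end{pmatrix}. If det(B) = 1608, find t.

-4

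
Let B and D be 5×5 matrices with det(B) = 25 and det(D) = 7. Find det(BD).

det(BD) = det(B)·det(D) = (25)·(7) = 175

175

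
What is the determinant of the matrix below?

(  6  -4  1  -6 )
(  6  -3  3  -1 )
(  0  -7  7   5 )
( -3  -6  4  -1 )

Expand along row 3 (it has 1 zero):
  − (-7) · M_32   where M_32 = det([6 1 -6; 6 3 -1; -3 4 -1]) = -183
  + (7) · M_33   where M_33 = det([6 -4 -6; 6 -3 -1; -3 -6 -1]) = 216
  − (5) · M_34   where M_34 = det([6 -4 1; 6 -3 3; -3 -6 4]) = 123
det = (-1)·(-7)·(-183) + (+1)·(7)·(216) + (-1)·(5)·(123) = -384

-384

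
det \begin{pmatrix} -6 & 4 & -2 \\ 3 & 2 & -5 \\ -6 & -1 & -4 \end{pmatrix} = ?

228

Expand along column 1:
  + (-6) · |2 -5; -1 -4| = (-6)·(-8 − 5) = 78
  − 3 · |4 -2; -1 -4| = −3·(-16 − 2) = 54
  + (-6) · |4 -2; 2 -5| = (-6)·(-20 − (-4)) = 96
Sum: (78) + (54) + (96) = 228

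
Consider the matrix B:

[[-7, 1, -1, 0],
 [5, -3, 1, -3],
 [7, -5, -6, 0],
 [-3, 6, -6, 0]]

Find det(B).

Expand along column 4 (it has 3 zeros):
  + (-3) · M_24   where M_24 = det([-7 1 -1; 7 -5 -6; -3 6 -6]) = -429
det = (+1)·(-3)·(-429) = 1287

1287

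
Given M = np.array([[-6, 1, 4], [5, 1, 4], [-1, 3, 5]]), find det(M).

Expand along column 1:
  + (-6) · |1 4; 3 5| = (-6)·(5 − 12) = 42
  − 5 · |1 4; 3 5| = −5·(5 − 12) = 35
  + (-1) · |1 4; 1 4| = (-1)·(4 − 4) = 0
Sum: (42) + (35) + (0) = 77

77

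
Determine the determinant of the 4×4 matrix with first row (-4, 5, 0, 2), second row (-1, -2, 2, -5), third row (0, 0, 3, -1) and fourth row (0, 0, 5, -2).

-13

The matrix is block upper-triangular with a 2×2 block and a 2×2 block on the diagonal, so its determinant equals the product of the determinants of the diagonal blocks.
det of the 2×2 block = 13
det of the 2×2 block = -1
det = (13)·(-1) = -13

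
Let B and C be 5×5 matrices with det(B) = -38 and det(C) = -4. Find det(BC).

152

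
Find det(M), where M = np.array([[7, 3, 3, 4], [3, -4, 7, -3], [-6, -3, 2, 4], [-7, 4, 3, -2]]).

det(M) = 4566

Expand along row 1:
  + (7) · M_11   where M_11 = det([-4 7 -3; -3 2 4; 4 3 -2]) = 185
  − (3) · M_12   where M_12 = det([3 7 -3; -6 2 4; -7 3 -2]) = -316
  + (3) · M_13   where M_13 = det([3 -4 -3; -6 -3 4; -7 4 -2]) = 265
  − (4) · M_14   where M_14 = det([3 -4 7; -6 -3 2; -7 4 3]) = -382
det = (+1)·(7)·(185) + (-1)·(3)·(-316) + (+1)·(3)·(265) + (-1)·(4)·(-382) = 4566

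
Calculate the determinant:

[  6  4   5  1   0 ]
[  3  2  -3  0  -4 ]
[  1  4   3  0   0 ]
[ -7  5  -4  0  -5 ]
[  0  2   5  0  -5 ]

Expand along column 4 (it has 4 zeros):
  − (1) · M_14   where M_14 = det([3 2 -3 -4; 1 4 3 0; -7 5 -4 -5; 0 2 5 -5]) = 1784
det = (-1)·(1)·(1784) = -1784

-1784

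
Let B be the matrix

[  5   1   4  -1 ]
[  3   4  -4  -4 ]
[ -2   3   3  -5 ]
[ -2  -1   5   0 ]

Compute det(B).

The determinant is -1.

Expand along row 4 (it has 1 zero):
  − (-2) · M_41   where M_41 = det([1 4 -1; 4 -4 -4; 3 3 -5]) = 40
  + (-1) · M_42   where M_42 = det([5 4 -1; 3 -4 -4; -2 3 -5]) = 251
  − (5) · M_43   where M_43 = det([5 1 -1; 3 4 -4; -2 3 -5]) = -34
det = (-1)·(-2)·(40) + (+1)·(-1)·(251) + (-1)·(5)·(-34) = -1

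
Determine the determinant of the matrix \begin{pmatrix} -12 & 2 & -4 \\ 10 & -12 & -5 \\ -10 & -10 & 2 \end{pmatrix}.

1828

Expand along column 1:
  + (-12) · |-12 -5; -10 2| = (-12)·(-24 − 50) = 888
  − 10 · |2 -4; -10 2| = −10·(4 − 40) = 360
  + (-10) · |2 -4; -12 -5| = (-10)·(-10 − 48) = 580
Sum: (888) + (360) + (580) = 1828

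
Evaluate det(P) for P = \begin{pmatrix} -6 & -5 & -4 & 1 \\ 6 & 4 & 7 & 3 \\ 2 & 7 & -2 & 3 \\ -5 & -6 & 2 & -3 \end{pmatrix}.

Expand along row 1:
  + (-6) · M_11   where M_11 = det([4 7 3; 7 -2 3; -6 2 -3]) = 27
  − (-5) · M_12   where M_12 = det([6 7 3; 2 -2 3; -5 2 -3]) = -81
  + (-4) · M_13   where M_13 = det([6 4 3; 2 7 3; -5 -6 -3]) = 15
  − (1) · M_14   where M_14 = det([6 4 7; 2 7 -2; -5 -6 2]) = 197
det = (+1)·(-6)·(27) + (-1)·(-5)·(-81) + (+1)·(-4)·(15) + (-1)·(1)·(197) = -824

-824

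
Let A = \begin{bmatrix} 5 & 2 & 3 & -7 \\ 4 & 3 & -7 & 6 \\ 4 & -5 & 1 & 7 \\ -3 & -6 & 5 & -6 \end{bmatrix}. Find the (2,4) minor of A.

Delete row 2 and column 4; the remaining 3×3 submatrix is [5 2 3; 4 -5 1; -3 -6 5].
Its determinant is -258.

-258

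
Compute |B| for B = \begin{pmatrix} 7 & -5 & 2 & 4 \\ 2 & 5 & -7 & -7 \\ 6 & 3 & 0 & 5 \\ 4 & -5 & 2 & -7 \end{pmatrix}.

det(B) = -2898

Expand along row 3 (it has 1 zero):
  + (6) · M_31   where M_31 = det([-5 2 4; 5 -7 -7; -5 2 -7]) = -275
  − (3) · M_32   where M_32 = det([7 2 4; 2 -7 -7; 4 2 -7]) = 541
  − (5) · M_34   where M_34 = det([7 -5 2; 2 5 -7; 4 -5 2]) = -75
det = (+1)·(6)·(-275) + (-1)·(3)·(541) + (-1)·(5)·(-75) = -2898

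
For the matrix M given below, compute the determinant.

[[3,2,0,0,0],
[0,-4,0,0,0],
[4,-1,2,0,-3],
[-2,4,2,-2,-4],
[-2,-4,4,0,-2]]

det(M) = 192

M is block lower-triangular with a 2×2 block and a 3×3 block on the diagonal, so its determinant equals the product of the determinants of the diagonal blocks.
det of the 2×2 block = -12
det of the 3×3 block = -16
det = (-12)·(-16) = 192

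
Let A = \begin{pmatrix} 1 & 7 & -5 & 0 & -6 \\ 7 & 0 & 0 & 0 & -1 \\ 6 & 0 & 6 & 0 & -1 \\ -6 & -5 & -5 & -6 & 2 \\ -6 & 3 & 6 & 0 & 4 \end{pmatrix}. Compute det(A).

10314

Expand along column 4 (it has 4 zeros):
  + (-6) · M_44   where M_44 = det([1 7 -5 -6; 7 0 0 -1; 6 0 6 -1; -6 3 6 4]) = -1719
det = (+1)·(-6)·(-1719) = 10314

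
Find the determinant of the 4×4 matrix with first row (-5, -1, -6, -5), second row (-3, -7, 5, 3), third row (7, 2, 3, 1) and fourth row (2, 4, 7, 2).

Expand along row 1:
  + (-5) · M_11   where M_11 = det([-7 5 3; 2 3 1; 4 7 2]) = 13
  − (-1) · M_12   where M_12 = det([-3 5 3; 7 3 1; 2 7 2]) = 72
  + (-6) · M_13   where M_13 = det([-3 -7 3; 7 2 1; 2 4 2]) = 156
  − (-5) · M_14   where M_14 = det([-3 -7 5; 7 2 3; 2 4 7]) = 415
det = (+1)·(-5)·(13) + (-1)·(-1)·(72) + (+1)·(-6)·(156) + (-1)·(-5)·(415) = 1146

1146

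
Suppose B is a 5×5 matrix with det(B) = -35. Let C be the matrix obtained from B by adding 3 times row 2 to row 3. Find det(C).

|C| = -35

Adding a multiple of one row to another leaves the determinant unchanged.
det(C) = (1)·(-35) = -35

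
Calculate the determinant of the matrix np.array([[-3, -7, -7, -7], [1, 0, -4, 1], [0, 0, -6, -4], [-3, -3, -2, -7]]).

-68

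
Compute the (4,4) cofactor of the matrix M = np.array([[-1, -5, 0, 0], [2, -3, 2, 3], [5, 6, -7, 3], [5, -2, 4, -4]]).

-129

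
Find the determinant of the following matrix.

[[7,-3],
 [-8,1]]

det = 7·1 − (-3)·(-8) = 7 − 24 = -17

-17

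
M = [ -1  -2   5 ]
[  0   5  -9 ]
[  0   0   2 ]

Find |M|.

M is upper triangular, so det(M) is the product of the diagonal entries:
det = (-1) · (5) · (2) = -10

det(M) = -10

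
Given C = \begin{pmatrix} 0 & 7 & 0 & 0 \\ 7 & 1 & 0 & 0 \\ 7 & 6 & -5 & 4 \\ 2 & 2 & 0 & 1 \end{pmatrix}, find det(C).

C is block lower-triangular with a 2×2 block and a 2×2 block on the diagonal, so its determinant equals the product of the determinants of the diagonal blocks.
det of the 2×2 block = -49
det of the 2×2 block = -5
det = (-49)·(-5) = 245

|C| = 245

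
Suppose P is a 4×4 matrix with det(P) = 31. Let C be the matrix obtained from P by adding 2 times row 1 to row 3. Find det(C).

det(C) = 31

Adding a multiple of one row to another leaves the determinant unchanged.
det(C) = (1)·(31) = 31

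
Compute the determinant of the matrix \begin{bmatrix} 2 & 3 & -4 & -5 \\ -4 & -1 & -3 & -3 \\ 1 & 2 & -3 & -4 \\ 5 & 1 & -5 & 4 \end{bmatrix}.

The determinant is -19.

Expand along row 1:
  + (2) · M_11   where M_11 = det([-1 -3 -3; 2 -3 -4; 1 -5 4]) = 89
  − (3) · M_12   where M_12 = det([-4 -3 -3; 1 -3 -4; 5 -5 4]) = 170
  + (-4) · M_13   where M_13 = det([-4 -1 -3; 1 2 -4; 5 1 4]) = 3
  − (-5) · M_14   where M_14 = det([-4 -1 -3; 1 2 -3; 5 1 -5]) = 65
det = (+1)·(2)·(89) + (-1)·(3)·(170) + (+1)·(-4)·(3) + (-1)·(-5)·(65) = -19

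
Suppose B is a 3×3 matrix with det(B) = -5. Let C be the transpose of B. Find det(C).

-5

det(Bᵀ) = det(B).
det(C) = (1)·(-5) = -5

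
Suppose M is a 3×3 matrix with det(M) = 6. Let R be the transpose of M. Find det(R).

6

det(Mᵀ) = det(M).
det(R) = (1)·(6) = 6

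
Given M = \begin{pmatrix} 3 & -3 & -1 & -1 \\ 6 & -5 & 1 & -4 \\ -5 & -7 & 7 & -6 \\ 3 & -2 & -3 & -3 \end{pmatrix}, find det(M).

Expand along row 1:
  + (3) · M_11   where M_11 = det([-5 1 -4; -7 7 -6; -2 -3 -3]) = 46
  − (-3) · M_12   where M_12 = det([6 1 -4; -5 7 -6; 3 -3 -3]) = -243
  + (-1) · M_13   where M_13 = det([6 -5 -4; -5 -7 -6; 3 -2 -3]) = 95
  − (-1) · M_14   where M_14 = det([6 -5 1; -5 -7 7; 3 -2 -3]) = 211
det = (+1)·(3)·(46) + (-1)·(-3)·(-243) + (+1)·(-1)·(95) + (-1)·(-1)·(211) = -475

-475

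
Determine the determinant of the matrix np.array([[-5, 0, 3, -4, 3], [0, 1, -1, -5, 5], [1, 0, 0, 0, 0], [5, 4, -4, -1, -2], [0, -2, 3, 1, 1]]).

-64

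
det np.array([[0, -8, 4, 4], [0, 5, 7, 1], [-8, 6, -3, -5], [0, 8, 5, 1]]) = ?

1024

Expand along column 1 (it has 3 zeros):
  + (-8) · M_31   where M_31 = det([-8 4 4; 5 7 1; 8 5 1]) = -128
det = (+1)·(-8)·(-128) = 1024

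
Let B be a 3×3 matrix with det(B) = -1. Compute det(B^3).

-1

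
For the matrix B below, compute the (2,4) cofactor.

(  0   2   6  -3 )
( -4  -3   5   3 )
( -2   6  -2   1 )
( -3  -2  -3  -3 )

The cofactor is 132.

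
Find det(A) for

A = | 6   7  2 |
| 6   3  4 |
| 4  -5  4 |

Expand along column 1:
  + 6 · |3 4; -5 4| = 6·(12 − (-20)) = 192
  − 6 · |7 2; -5 4| = −6·(28 − (-10)) = -228
  + 4 · |7 2; 3 4| = 4·(28 − 6) = 88
Sum: (192) + (-228) + (88) = 52

52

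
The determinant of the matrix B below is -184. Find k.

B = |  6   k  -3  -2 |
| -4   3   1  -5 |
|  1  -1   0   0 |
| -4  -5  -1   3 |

k = 4

Expanding along the column containing k, det(B) is linear in k: det(B) = (-2)·k + (-176).
Set (-2)·k + (-176) = -184  ⇒  (-2)·k = -8  ⇒  k = 4.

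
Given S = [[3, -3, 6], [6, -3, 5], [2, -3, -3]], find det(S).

|S| = -84

Expand along column 1:
  + 3 · |-3 5; -3 -3| = 3·(9 − (-15)) = 72
  − 6 · |-3 6; -3 -3| = −6·(9 − (-18)) = -162
  + 2 · |-3 6; -3 5| = 2·(-15 − (-18)) = 6
Sum: (72) + (-162) + (6) = -84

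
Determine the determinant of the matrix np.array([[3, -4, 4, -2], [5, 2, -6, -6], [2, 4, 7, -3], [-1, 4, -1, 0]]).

The determinant is 14.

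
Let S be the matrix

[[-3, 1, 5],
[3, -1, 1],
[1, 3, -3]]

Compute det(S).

Expand along column 1:
  + (-3) · |-1 1; 3 -3| = (-3)·(3 − 3) = 0
  − 3 · |1 5; 3 -3| = −3·(-3 − 15) = 54
  + 1 · |1 5; -1 1| = 1·(1 − (-5)) = 6
Sum: (0) + (54) + (6) = 60

|S| = 60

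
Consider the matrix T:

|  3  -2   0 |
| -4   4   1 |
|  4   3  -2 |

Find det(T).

-25

Expand along column 3:
  − 1 · |3 -2; 4 3| = −1·(9 − (-8)) = -17
  + (-2) · |3 -2; -4 4| = (-2)·(12 − 8) = -8
Sum: (-17) + (-8) = -25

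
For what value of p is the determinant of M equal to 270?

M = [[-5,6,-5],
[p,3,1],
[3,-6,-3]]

Expanding along the column containing p, det(M) is linear in p: det(M) = (48)·p + (78).
Set (48)·p + (78) = 270  ⇒  (48)·p = 192  ⇒  p = 4.

4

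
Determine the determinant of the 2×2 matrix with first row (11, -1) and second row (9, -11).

det = 11·(-11) − (-1)·9 = -121 − (-9) = -112

-112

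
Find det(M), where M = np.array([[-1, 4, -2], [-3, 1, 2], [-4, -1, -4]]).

Expand along column 1:
  + (-1) · |1 2; -1 -4| = (-1)·(-4 − (-2)) = 2
  − (-3) · |4 -2; -1 -4| = −(-3)·(-16 − 2) = -54
  + (-4) · |4 -2; 1 2| = (-4)·(8 − (-2)) = -40
Sum: (2) + (-54) + (-40) = -92

-92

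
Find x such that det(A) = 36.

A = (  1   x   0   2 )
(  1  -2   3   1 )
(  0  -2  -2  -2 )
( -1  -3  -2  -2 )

Expanding along the row containing x, det(A) is linear in x: det(A) = (-4)·x + (28).
Set (-4)·x + (28) = 36  ⇒  (-4)·x = 8  ⇒  x = -2.

x = -2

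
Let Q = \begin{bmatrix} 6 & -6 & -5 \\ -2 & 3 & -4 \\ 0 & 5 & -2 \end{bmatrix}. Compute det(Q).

Expand along column 1:
  + 6 · |3 -4; 5 -2| = 6·(-6 − (-20)) = 84
  − (-2) · |-6 -5; 5 -2| = −(-2)·(12 − (-25)) = 74
Sum: (84) + (74) = 158

|Q| = 158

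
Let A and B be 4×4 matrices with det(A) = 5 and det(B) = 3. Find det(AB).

15

det(AB) = det(A)·det(B) = (5)·(3) = 15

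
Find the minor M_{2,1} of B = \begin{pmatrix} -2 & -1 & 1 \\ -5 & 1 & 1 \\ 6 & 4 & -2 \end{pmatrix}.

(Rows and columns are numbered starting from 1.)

Delete row 2 and column 1; the remaining 2×2 submatrix is [-1 1; 4 -2].
Its determinant is (-1)·(-2) − 1·4 = -2.

-2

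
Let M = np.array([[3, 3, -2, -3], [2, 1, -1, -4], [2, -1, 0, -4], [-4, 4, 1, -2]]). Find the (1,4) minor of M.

-8

Delete row 1 and column 4; the remaining 3×3 submatrix is [2 1 -1; 2 -1 0; -4 4 1].
Its determinant is -8.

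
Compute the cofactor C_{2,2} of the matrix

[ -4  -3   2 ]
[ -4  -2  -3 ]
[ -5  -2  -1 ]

14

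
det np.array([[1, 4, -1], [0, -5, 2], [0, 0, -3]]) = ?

The matrix is upper triangular, so the determinant is the product of the diagonal entries:
det = (1) · (-5) · (-3) = 15

15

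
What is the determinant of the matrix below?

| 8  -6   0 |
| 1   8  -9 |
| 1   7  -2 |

Expand along row 1:
  + 8 · |8 -9; 7 -2| = 8·(-16 − (-63)) = 376
  − (-6) · |1 -9; 1 -2| = −(-6)·(-2 − (-9)) = 42
Sum: (376) + (42) = 418

418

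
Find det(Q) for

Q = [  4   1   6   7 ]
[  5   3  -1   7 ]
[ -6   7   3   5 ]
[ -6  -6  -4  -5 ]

Expand along row 1:
  + (4) · M_11   where M_11 = det([3 -1 7; 7 3 5; -6 -4 -5]) = -60
  − (1) · M_12   where M_12 = det([5 -1 7; -6 3 5; -6 -4 -5]) = 379
  + (6) · M_13   where M_13 = det([5 3 7; -6 7 5; -6 -6 -5]) = 341
  − (7) · M_14   where M_14 = det([5 3 -1; -6 7 3; -6 -6 -4]) = -254
det = (+1)·(4)·(-60) + (-1)·(1)·(379) + (+1)·(6)·(341) + (-1)·(7)·(-254) = 3205

The determinant is 3205.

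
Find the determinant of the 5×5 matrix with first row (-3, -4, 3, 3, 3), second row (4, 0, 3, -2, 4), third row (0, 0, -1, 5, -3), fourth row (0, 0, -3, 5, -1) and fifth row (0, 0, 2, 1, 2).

768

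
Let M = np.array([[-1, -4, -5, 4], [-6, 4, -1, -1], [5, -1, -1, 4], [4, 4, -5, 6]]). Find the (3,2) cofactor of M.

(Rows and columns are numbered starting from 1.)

13

Delete row 3 and column 2; the remaining 3×3 submatrix is [-1 -5 4; -6 -1 -1; 4 -5 6].
Its determinant is -13.
The cofactor carries sign (−1)^(3+2) = −1, so C_{3,2} = −(-13) = 13.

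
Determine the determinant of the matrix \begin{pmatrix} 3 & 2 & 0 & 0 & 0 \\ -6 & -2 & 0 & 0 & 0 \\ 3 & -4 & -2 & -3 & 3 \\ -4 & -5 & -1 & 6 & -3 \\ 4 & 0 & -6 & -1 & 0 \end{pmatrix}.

The matrix is block lower-triangular with a 2×2 block and a 3×3 block on the diagonal, so its determinant equals the product of the determinants of the diagonal blocks.
det of the 2×2 block = 6
det of the 3×3 block = 63
det = (6)·(63) = 378

The determinant is 378.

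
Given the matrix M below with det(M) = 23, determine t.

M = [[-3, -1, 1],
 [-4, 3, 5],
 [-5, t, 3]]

Expanding along the row containing t, det(M) is linear in t: det(M) = (11)·t + (1).
Set (11)·t + (1) = 23  ⇒  (11)·t = 22  ⇒  t = 2.

t = 2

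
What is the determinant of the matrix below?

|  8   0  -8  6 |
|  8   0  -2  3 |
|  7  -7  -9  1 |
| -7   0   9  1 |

2436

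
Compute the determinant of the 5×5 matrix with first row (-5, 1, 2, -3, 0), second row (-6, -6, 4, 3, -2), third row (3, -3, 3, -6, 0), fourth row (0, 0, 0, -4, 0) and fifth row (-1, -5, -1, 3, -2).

The determinant is 48.

Expand along row 4 (it has 4 zeros):
  + (-4) · M_44   where M_44 = det([-5 1 2 0; -6 -6 4 -2; 3 -3 3 0; -1 -5 -1 -2]) = -12
det = (+1)·(-4)·(-12) = 48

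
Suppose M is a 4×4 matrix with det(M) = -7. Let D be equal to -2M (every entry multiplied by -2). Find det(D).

-112

For a 4×4 matrix, det(-2M) = (-2)^4·det(M) = 16·det(M).
det(D) = (16)·(-7) = -112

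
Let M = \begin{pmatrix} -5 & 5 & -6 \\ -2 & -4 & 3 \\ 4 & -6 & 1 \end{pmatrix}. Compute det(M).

-168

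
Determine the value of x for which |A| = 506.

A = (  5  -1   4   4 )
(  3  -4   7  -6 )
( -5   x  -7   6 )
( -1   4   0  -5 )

4

Expanding along the column containing x, det(A) is linear in x: det(A) = (63)·x + (254).
Set (63)·x + (254) = 506  ⇒  (63)·x = 252  ⇒  x = 4.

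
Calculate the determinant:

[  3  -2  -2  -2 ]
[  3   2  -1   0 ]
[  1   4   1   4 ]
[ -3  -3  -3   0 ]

Expand along column 4 (it has 2 zeros):
  − (-2) · M_14   where M_14 = det([3 2 -1; 1 4 1; -3 -3 -3]) = -36
  − (4) · M_34   where M_34 = det([3 -2 -2; 3 2 -1; -3 -3 -3]) = -45
det = (-1)·(-2)·(-36) + (-1)·(4)·(-45) = 108

108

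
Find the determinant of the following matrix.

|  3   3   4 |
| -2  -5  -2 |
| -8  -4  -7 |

Expand along column 1:
  + 3 · |-5 -2; -4 -7| = 3·(35 − 8) = 81
  − (-2) · |3 4; -4 -7| = −(-2)·(-21 − (-16)) = -10
  + (-8) · |3 4; -5 -2| = (-8)·(-6 − (-20)) = -112
Sum: (81) + (-10) + (-112) = -41

The determinant is -41.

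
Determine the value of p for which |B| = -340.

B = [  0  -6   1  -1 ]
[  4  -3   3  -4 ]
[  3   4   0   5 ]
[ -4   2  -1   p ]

Expanding along the column containing p, det(B) is linear in p: det(B) = (-29)·p + (-195).
Set (-29)·p + (-195) = -340  ⇒  (-29)·p = -145  ⇒  p = 5.

5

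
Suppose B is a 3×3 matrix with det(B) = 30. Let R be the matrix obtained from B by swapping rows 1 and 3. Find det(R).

The determinant is -30.

Swapping two rows multiplies the determinant by −1.
det(R) = (-1)·(30) = -30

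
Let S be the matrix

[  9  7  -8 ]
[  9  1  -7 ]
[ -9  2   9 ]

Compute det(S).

|S| = -135

Expand along column 1:
  + 9 · |1 -7; 2 9| = 9·(9 − (-14)) = 207
  − 9 · |7 -8; 2 9| = −9·(63 − (-16)) = -711
  + (-9) · |7 -8; 1 -7| = (-9)·(-49 − (-8)) = 369
Sum: (207) + (-711) + (369) = -135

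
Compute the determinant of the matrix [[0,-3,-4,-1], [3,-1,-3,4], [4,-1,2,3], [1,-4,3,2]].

The determinant is 290.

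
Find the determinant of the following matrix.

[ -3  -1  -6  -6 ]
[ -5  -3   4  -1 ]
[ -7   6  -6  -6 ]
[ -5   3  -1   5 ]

2857

Expand along row 1:
  + (-3) · M_11   where M_11 = det([-3 4 -1; 6 -6 -6; 3 -1 5]) = -96
  − (-1) · M_12   where M_12 = det([-5 4 -1; -7 -6 -6; -5 -1 5]) = 463
  + (-6) · M_13   where M_13 = det([-5 -3 -1; -7 6 -6; -5 3 5]) = -444
  − (-6) · M_14   where M_14 = det([-5 -3 4; -7 6 -6; -5 3 -1]) = -93
det = (+1)·(-3)·(-96) + (-1)·(-1)·(463) + (+1)·(-6)·(-444) + (-1)·(-6)·(-93) = 2857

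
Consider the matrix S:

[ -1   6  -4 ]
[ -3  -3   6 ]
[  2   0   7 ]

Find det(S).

det(S) = 195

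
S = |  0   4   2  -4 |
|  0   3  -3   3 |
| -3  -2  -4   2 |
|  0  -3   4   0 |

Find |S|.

Expand along column 1 (it has 3 zeros):
  + (-3) · M_31   where M_31 = det([4 2 -4; 3 -3 3; -3 4 0]) = -78
det = (+1)·(-3)·(-78) = 234

234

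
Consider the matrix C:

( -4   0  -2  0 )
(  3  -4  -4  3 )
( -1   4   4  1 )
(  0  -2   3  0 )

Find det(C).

Expand along row 1 (it has 2 zeros):
  + (-4) · M_11   where M_11 = det([-4 -4 3; 4 4 1; -2 3 0]) = 80
  + (-2) · M_13   where M_13 = det([3 -4 3; -1 4 1; 0 -2 0]) = 12
det = (+1)·(-4)·(80) + (+1)·(-2)·(12) = -344

-344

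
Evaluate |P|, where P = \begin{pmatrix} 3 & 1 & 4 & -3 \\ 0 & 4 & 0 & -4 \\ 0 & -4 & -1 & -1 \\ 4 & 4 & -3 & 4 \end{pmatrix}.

-628

Expand along row 2 (it has 2 zeros):
  + (4) · M_22   where M_22 = det([3 4 -3; 0 -1 -1; 4 -3 4]) = -49
  + (-4) · M_24   where M_24 = det([3 1 4; 0 -4 -1; 4 4 -3]) = 108
det = (+1)·(4)·(-49) + (+1)·(-4)·(108) = -628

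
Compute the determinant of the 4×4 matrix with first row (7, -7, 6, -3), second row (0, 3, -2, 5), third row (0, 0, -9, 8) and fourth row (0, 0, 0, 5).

-945

The matrix is upper triangular, so the determinant is the product of the diagonal entries:
det = (7) · (3) · (-9) · (5) = -945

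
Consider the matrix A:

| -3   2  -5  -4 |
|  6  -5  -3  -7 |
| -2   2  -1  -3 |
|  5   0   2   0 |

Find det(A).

Expand along row 4 (it has 2 zeros):
  − (5) · M_41   where M_41 = det([2 -5 -4; -5 -3 -7; 2 -1 -3]) = 105
  − (2) · M_43   where M_43 = det([-3 2 -4; 6 -5 -7; -2 2 -3]) = -31
det = (-1)·(5)·(105) + (-1)·(2)·(-31) = -463

The determinant is -463.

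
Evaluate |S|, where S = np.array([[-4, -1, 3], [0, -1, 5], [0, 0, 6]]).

S is upper triangular, so det(S) is the product of the diagonal entries:
det = (-4) · (-1) · (6) = 24

The determinant is 24.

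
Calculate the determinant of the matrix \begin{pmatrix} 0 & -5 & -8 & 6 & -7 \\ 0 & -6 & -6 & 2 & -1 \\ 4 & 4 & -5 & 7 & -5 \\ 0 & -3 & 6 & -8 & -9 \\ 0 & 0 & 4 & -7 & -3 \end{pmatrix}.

5608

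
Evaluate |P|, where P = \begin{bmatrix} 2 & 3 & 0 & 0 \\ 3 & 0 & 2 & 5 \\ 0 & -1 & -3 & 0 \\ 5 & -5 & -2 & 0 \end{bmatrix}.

Expand along column 4 (it has 3 zeros):
  + (5) · M_24   where M_24 = det([2 3 0; 0 -1 -3; 5 -5 -2]) = -71
det = (+1)·(5)·(-71) = -355

-355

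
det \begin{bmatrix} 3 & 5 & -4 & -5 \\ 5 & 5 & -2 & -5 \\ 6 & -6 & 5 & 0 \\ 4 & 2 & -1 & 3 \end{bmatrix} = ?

Expand along row 3 (it has 1 zero):
  + (6) · M_31   where M_31 = det([5 -4 -5; 5 -2 -5; 2 -1 3]) = 50
  − (-6) · M_32   where M_32 = det([3 -4 -5; 5 -2 -5; 4 -1 3]) = 92
  + (5) · M_33   where M_33 = det([3 5 -5; 5 5 -5; 4 2 3]) = -50
det = (+1)·(6)·(50) + (-1)·(-6)·(92) + (+1)·(5)·(-50) = 602

602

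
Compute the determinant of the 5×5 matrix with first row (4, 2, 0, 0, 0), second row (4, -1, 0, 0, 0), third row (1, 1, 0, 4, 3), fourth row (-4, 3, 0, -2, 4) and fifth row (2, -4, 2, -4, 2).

The matrix is block lower-triangular with a 2×2 block and a 3×3 block on the diagonal, so its determinant equals the product of the determinants of the diagonal blocks.
det of the 2×2 block = -12
det of the 3×3 block = 44
det = (-12)·(44) = -528

-528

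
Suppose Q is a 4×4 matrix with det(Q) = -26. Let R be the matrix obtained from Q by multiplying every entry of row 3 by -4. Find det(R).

The determinant is 104.

Scaling one row by -4 multiplies the determinant by -4.
det(R) = (-4)·(-26) = 104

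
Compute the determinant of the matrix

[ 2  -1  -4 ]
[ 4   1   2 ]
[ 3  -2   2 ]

The determinant is 58.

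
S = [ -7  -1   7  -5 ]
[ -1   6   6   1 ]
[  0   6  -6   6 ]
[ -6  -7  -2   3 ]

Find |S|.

3654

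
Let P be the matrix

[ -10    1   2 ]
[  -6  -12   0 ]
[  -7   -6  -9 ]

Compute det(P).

Expand along row 2:
  − (-6) · |1 2; -6 -9| = −(-6)·(-9 − (-12)) = 18
  + (-12) · |-10 2; -7 -9| = (-12)·(90 − (-14)) = -1248
Sum: (18) + (-1248) = -1230

det(P) = -1230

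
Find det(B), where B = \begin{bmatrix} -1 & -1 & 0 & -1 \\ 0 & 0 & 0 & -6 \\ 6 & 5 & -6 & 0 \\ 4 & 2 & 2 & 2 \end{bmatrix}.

The determinant is -84.

Expand along row 2 (it has 3 zeros):
  + (-6) · M_24   where M_24 = det([-1 -1 0; 6 5 -6; 4 2 2]) = 14
det = (+1)·(-6)·(14) = -84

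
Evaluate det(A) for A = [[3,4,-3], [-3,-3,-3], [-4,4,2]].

|A| = 162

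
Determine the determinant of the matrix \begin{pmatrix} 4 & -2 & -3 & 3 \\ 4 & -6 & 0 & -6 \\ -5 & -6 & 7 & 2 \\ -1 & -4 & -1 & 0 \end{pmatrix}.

Expand along row 2 (it has 1 zero):
  − (4) · M_21   where M_21 = det([-2 -3 3; -6 7 2; -4 -1 0]) = 122
  + (-6) · M_22   where M_22 = det([4 -3 3; -5 7 2; -1 -1 0]) = 50
  + (-6) · M_24   where M_24 = det([4 -2 -3; -5 -6 7; -1 -4 -1]) = 118
det = (-1)·(4)·(122) + (+1)·(-6)·(50) + (+1)·(-6)·(118) = -1496

-1496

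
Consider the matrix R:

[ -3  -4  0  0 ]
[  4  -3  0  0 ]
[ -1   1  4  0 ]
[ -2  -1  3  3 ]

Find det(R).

300

R is block lower-triangular with a 2×2 block and a 2×2 block on the diagonal, so its determinant equals the product of the determinants of the diagonal blocks.
det of the 2×2 block = 25
det of the 2×2 block = 12
det = (25)·(12) = 300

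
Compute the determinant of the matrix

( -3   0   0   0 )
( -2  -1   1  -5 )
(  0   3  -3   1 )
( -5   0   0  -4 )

0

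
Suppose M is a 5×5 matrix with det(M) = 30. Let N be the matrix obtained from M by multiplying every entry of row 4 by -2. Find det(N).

Scaling one row by -2 multiplies the determinant by -2.
det(N) = (-2)·(30) = -60

-60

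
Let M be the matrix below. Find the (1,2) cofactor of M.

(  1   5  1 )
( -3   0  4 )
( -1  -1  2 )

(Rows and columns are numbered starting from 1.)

2

Delete row 1 and column 2; the remaining 2×2 submatrix is [-3 4; -1 2].
Its determinant is (-3)·2 − 4·(-1) = -2.
The cofactor carries sign (−1)^(1+2) = −1, so C_{1,2} = −(-2) = 2.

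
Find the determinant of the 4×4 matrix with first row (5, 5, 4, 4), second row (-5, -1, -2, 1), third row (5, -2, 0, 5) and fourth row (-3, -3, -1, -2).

Expand along row 3 (it has 1 zero):
  + (5) · M_31   where M_31 = det([5 4 4; -1 -2 1; -3 -1 -2]) = -15
  − (-2) · M_32   where M_32 = det([5 4 4; -5 -2 1; -3 -1 -2]) = -31
  − (5) · M_34   where M_34 = det([5 5 4; -5 -1 -2; -3 -3 -1]) = 28
det = (+1)·(5)·(-15) + (-1)·(-2)·(-31) + (-1)·(5)·(28) = -277

The determinant is -277.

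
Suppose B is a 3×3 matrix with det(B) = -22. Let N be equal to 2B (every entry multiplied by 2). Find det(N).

For a 3×3 matrix, det(2B) = 2^3·det(B) = 8·det(B).
det(N) = (8)·(-22) = -176

-176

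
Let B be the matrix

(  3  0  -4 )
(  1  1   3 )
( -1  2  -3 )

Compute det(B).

|B| = -39

Expand along row 1:
  + 3 · |1 3; 2 -3| = 3·(-3 − 6) = -27
  + (-4) · |1 1; -1 2| = (-4)·(2 − (-1)) = -12
Sum: (-27) + (-12) = -39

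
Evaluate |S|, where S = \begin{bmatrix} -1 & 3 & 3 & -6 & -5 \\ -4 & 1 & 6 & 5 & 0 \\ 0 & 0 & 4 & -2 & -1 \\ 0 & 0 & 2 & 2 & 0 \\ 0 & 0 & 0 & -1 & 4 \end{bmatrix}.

S is block upper-triangular with a 2×2 block and a 3×3 block on the diagonal, so its determinant equals the product of the determinants of the diagonal blocks.
det of the 2×2 block = 11
det of the 3×3 block = 50
det = (11)·(50) = 550

550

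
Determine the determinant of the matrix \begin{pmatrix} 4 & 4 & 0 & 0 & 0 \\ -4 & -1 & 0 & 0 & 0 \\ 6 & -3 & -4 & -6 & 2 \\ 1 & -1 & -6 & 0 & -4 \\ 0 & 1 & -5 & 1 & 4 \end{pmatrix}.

The determinant is -3504.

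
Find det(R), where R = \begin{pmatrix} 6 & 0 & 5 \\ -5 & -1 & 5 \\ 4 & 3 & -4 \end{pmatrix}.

det(R) = -121

Expand along row 1:
  + 6 · |-1 5; 3 -4| = 6·(4 − 15) = -66
  + 5 · |-5 -1; 4 3| = 5·(-15 − (-4)) = -55
Sum: (-66) + (-55) = -121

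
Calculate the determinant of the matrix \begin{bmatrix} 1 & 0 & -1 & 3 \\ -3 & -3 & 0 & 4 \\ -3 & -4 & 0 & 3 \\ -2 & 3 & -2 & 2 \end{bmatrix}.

The determinant is 49.

Expand along column 3 (it has 2 zeros):
  + (-1) · M_13   where M_13 = det([-3 -3 4; -3 -4 3; -2 3 2]) = -17
  − (-2) · M_43   where M_43 = det([1 0 3; -3 -3 4; -3 -4 3]) = 16
det = (+1)·(-1)·(-17) + (-1)·(-2)·(16) = 49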